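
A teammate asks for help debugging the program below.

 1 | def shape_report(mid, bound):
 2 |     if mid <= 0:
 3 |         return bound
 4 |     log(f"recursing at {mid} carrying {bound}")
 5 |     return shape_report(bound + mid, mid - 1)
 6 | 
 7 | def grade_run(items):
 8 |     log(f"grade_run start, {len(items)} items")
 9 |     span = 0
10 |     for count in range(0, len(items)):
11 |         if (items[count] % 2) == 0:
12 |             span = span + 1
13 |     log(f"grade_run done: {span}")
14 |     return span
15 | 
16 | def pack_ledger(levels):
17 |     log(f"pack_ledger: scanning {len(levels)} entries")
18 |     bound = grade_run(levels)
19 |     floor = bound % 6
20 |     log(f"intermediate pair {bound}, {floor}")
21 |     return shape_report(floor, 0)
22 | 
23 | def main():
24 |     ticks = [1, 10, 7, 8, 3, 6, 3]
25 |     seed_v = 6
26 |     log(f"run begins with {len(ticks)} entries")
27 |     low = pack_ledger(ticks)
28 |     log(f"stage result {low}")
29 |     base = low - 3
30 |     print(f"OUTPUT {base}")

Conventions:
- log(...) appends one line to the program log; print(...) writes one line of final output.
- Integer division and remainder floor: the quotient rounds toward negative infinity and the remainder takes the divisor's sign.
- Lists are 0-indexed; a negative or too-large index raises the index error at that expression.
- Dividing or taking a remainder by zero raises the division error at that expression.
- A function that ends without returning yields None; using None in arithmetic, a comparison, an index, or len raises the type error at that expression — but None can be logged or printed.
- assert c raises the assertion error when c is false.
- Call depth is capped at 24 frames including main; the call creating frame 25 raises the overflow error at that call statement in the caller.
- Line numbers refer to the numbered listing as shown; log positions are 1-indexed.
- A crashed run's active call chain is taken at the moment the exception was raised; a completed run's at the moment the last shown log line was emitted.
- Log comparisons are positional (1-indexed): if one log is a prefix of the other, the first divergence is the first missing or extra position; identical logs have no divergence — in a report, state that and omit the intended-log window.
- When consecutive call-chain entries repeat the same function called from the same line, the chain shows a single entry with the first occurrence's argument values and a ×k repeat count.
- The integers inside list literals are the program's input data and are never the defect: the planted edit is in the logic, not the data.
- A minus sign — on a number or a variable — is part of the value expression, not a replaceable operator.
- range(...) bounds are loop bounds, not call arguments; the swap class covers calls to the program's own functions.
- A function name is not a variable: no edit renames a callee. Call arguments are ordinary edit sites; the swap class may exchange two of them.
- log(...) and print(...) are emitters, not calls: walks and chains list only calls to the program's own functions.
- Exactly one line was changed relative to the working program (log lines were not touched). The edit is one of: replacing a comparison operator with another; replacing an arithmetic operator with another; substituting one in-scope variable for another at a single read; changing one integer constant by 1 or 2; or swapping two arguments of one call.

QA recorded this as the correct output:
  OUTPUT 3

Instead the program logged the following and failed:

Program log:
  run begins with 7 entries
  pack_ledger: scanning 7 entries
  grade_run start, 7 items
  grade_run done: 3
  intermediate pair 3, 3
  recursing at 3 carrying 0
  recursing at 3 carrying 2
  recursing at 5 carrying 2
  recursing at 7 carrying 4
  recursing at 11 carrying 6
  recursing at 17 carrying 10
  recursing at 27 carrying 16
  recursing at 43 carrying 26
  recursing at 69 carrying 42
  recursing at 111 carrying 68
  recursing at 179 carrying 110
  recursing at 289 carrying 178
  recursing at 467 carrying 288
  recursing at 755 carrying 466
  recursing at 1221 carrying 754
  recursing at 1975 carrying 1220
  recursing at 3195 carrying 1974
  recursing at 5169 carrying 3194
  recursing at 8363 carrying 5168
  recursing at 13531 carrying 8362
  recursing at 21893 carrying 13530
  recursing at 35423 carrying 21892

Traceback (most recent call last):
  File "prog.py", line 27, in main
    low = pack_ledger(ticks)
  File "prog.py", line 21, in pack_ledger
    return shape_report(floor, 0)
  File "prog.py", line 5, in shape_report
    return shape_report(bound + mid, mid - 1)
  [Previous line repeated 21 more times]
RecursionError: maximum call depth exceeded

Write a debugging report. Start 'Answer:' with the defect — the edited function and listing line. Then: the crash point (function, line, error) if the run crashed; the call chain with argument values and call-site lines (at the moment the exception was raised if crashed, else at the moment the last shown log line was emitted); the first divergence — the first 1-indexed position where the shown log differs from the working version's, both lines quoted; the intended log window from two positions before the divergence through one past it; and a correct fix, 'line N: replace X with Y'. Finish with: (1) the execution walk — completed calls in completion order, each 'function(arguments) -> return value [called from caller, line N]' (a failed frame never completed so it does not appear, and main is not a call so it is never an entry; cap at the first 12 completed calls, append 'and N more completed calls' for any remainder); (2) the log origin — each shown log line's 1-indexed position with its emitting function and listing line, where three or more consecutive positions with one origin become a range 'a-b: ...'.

Answer: the defect is in shape_report at line 5.
The tell: The log first diverges at position 7: the faulty run prints 'recursing at 3 carrying 2' where the working version prints 'recursing at 2 carrying 3'.
Crash: shape_report, line 5, RecursionError.
Call chain: main -> pack_ledger([1, 10, 7, 8, 3, 6, 3]) (called at line 27) -> shape_report(3, 0) (called at line 21) -> shape_report(3, 2) (called at line 5) ×21.
First divergence: at position 7 the run shows 'recursing at 3 carrying 2' where the working version logs 'recursing at 2 carrying 3'.
Intended log window:
  5: intermediate pair 3, 3
  6: recursing at 3 carrying 0
  7: recursing at 2 carrying 3
  8: recursing at 1 carrying 5
Execution walk:
  grade_run([1, 10, 7, 8, 3, 6, 3]) -> 3  [called from pack_ledger, line 18]
Log origins:
  1 — main, line 26
  2 — pack_ledger, line 17
  3 — grade_run, line 8
  4 — grade_run, line 13
  5 — pack_ledger, line 20
  6-27 — shape_report, line 4
A correct fix: line 5: replace `shape_report(bound + mid, mid - 1)` with `shape_report(mid - 1, bound + mid)`.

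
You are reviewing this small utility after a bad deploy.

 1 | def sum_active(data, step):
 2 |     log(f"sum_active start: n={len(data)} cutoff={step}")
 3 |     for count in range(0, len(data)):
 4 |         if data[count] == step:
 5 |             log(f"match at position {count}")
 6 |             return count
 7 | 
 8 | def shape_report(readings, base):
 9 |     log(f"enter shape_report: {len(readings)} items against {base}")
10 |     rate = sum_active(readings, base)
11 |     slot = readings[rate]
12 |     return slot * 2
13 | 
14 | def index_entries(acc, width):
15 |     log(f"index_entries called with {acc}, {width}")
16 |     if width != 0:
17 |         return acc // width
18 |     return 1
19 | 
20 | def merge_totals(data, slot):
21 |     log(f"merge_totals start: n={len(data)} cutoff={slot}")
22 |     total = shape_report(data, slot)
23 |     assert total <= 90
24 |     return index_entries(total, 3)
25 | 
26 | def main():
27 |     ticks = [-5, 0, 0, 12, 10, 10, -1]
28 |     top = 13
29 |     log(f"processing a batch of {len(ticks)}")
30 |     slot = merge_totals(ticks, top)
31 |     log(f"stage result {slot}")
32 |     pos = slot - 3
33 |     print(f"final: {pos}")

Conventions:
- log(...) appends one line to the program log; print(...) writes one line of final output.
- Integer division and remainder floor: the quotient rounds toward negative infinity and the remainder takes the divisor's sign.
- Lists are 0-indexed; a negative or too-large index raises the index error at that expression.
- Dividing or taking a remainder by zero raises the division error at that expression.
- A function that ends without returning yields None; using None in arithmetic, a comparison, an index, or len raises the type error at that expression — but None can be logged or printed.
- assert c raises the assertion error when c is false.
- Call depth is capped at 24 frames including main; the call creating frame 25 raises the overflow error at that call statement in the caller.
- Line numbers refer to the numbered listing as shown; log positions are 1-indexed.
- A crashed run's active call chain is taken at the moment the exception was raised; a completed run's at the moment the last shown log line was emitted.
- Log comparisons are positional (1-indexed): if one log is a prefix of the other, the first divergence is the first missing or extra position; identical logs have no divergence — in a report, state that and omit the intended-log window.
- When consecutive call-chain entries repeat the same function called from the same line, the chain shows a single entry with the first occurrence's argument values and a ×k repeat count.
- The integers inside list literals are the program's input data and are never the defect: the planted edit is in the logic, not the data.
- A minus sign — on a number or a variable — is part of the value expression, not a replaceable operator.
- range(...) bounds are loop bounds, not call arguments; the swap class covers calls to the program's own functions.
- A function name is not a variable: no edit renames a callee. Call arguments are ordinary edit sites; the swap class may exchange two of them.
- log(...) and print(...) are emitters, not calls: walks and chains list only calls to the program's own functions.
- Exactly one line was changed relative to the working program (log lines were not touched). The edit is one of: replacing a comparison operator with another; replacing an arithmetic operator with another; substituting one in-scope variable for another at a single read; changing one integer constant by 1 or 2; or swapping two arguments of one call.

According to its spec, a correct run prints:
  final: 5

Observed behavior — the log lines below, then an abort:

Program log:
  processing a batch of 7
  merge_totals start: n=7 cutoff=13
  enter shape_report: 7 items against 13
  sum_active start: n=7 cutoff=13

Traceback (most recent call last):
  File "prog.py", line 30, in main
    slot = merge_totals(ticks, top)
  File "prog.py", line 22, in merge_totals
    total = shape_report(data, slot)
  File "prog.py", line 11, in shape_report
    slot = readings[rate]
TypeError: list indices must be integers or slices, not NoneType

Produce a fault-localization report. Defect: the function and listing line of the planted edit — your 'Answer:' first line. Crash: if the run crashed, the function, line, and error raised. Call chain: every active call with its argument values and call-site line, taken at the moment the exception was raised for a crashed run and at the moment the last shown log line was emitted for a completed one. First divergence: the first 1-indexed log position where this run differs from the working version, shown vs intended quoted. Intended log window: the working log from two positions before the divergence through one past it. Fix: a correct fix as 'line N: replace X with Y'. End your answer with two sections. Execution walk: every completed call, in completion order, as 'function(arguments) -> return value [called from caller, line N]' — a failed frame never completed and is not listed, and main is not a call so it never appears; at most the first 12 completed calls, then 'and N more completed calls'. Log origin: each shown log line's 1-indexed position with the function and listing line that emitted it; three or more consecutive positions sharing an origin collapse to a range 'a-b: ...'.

Answer: the defect is in main at line 28.
Key fact: Position 2 is the first bad log line: 'merge_totals start: n=7 cutoff=13' should read 'merge_totals start: n=7 cutoff=12'.
Crash: shape_report, line 11, TypeError.
Call chain: main -> merge_totals([-5, 0, 0, 12, 10, 10, -1], 13) (called at line 30) -> shape_report([-5, 0, 0, 12, 10, 10, -1], 13) (called at line 22).
First divergence: at position 2 the run shows 'merge_totals start: n=7 cutoff=13' where the working version logs 'merge_totals start: n=7 cutoff=12'.
Intended log window:
  1: processing a batch of 7
  2: merge_totals start: n=7 cutoff=12
  3: enter shape_report: 7 items against 12
Execution walk:
  sum_active([-5, 0, 0, 12, 10, 10, -1], 13) -> None  [called from shape_report, line 10]
Log origins:
  1: from main, line 29
  2: from merge_totals, line 21
  3: from shape_report, line 9
  4: from sum_active, line 2
A correct fix: line 28: replace `13` with `12`.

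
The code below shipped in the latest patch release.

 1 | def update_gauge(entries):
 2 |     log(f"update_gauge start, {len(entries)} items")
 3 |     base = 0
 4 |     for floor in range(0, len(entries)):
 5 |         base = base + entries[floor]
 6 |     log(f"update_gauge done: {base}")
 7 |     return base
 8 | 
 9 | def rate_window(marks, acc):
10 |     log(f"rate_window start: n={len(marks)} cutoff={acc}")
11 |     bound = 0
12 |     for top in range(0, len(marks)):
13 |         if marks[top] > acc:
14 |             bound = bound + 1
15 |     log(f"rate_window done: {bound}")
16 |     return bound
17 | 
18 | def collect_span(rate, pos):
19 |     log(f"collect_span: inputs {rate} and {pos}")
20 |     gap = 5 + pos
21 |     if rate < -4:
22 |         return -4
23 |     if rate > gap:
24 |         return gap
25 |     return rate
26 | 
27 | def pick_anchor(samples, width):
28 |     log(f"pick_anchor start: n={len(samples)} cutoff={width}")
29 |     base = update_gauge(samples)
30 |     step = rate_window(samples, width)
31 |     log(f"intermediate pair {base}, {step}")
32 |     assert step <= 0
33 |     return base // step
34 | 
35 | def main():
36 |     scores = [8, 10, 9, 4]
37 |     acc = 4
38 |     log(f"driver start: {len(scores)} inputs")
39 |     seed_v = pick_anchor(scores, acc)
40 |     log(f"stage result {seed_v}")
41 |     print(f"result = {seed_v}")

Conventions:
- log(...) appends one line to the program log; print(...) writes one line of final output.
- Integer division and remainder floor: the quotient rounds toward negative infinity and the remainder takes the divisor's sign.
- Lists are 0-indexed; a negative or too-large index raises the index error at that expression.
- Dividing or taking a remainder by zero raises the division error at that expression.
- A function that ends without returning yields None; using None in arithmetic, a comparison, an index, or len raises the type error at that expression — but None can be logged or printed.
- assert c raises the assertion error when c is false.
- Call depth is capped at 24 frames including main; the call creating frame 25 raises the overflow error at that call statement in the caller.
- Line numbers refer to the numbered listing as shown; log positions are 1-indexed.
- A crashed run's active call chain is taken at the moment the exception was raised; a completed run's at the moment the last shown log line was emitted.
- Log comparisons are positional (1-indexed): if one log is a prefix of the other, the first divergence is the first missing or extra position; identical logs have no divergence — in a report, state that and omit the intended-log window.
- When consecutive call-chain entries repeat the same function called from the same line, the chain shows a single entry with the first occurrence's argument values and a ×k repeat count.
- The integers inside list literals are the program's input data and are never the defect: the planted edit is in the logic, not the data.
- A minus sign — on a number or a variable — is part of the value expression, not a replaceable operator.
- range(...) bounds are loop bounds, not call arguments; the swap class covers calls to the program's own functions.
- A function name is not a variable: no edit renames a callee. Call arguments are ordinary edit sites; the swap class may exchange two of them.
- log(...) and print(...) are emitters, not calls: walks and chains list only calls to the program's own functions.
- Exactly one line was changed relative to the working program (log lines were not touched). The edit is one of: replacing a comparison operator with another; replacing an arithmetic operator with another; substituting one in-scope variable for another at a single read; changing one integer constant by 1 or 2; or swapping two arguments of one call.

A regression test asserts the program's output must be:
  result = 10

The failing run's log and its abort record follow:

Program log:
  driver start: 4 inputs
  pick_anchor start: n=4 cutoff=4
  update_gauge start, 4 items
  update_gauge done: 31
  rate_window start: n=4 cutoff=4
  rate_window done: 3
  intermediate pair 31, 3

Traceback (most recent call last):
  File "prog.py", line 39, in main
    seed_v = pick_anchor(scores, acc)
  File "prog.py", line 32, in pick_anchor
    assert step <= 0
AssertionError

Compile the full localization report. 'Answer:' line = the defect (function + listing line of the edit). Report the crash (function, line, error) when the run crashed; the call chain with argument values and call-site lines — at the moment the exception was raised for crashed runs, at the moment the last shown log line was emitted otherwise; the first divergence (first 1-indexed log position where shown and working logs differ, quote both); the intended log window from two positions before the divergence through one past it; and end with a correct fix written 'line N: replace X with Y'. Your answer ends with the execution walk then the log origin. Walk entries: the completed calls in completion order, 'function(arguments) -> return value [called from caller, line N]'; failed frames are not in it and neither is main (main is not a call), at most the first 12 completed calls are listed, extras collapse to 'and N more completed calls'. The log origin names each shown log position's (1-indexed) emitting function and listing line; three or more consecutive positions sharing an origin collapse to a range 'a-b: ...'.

Answer: the defect is in pick_anchor at line 32.
The tell: A complete run would log 'stage result 10' next, but this one stopped at 7 lines.
Crash: pick_anchor, line 32, AssertionError.
Call chain: main -> pick_anchor([8, 10, 9, 4], 4) (called at line 39).
First divergence: position 8 (shown log ended at 7 lines; the working version continues: 'stage result 10').
Intended log window:
  6: rate_window done: 3
  7: intermediate pair 31, 3
  8: stage result 10
Execution walk:
  update_gauge([8, 10, 9, 4]) -> 31  [called from pick_anchor, line 29]
  rate_window([8, 10, 9, 4], 4) -> 3  [called from pick_anchor, line 30]
Log line origins:
  1: logged in main at line 38
  2: logged in pick_anchor at line 28
  3: logged in update_gauge at line 2
  4: logged in update_gauge at line 6
  5: logged in rate_window at line 10
  6: logged in rate_window at line 15
  7: logged in pick_anchor at line 31
A correct fix: line 32: replace `<=` with `>`.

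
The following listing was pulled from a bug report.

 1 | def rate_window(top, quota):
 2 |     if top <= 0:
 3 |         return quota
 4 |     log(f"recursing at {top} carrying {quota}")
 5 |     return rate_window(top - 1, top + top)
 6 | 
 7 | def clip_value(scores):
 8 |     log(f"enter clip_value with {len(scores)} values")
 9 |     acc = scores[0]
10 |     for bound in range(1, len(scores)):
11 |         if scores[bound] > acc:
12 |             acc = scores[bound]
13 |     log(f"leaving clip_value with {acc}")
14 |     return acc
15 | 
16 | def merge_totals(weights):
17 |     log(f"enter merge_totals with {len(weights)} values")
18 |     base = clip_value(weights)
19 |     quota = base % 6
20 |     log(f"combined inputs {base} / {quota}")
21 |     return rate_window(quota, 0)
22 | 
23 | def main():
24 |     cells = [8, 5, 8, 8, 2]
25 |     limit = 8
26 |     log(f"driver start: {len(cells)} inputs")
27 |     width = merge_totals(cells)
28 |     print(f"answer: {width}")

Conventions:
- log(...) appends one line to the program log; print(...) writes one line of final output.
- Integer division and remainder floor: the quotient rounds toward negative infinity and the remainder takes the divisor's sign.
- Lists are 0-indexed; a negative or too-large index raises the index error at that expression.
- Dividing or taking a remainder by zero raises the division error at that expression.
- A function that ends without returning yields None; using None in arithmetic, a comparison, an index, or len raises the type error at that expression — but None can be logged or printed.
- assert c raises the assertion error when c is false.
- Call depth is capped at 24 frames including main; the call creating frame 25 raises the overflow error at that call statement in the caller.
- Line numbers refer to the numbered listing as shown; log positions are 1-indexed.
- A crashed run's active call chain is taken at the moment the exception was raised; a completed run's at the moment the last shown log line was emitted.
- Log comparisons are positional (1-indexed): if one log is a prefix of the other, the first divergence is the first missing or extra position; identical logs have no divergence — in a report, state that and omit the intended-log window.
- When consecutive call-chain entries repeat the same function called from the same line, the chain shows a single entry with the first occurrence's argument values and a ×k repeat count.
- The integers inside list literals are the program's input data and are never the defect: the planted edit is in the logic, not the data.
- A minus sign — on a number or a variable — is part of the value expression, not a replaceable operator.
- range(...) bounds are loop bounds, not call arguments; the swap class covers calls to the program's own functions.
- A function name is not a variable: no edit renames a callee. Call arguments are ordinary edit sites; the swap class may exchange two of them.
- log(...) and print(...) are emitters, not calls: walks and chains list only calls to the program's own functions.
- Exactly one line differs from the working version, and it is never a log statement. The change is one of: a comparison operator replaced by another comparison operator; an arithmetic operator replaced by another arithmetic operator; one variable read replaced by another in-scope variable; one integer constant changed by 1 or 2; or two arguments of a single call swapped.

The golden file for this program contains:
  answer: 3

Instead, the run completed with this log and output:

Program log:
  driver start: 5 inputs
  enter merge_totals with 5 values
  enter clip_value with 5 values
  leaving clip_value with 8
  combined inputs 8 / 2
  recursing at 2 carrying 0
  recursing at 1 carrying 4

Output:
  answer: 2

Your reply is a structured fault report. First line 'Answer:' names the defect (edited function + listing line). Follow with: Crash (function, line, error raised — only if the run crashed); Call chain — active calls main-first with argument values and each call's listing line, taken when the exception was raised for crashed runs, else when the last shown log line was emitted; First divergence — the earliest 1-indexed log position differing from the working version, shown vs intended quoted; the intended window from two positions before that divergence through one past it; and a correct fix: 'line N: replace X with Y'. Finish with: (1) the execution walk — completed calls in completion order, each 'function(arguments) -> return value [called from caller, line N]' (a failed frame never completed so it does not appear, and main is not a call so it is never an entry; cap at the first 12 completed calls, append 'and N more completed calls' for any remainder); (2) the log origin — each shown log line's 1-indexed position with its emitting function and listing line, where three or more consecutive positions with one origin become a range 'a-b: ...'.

Answer: the defect is in rate_window at line 5.
The tell: At log position 7 the runs split — shown 'recursing at 1 carrying 4', but the working version logs 'recursing at 1 carrying 2'.
Call chain: main -> merge_totals([8, 5, 8, 8, 2]) (called at line 27) -> rate_window(2, 0) (called at line 21) -> rate_window(1, 4) (called at line 5).
First divergence: at position 7 the run shows 'recursing at 1 carrying 4' where the working version logs 'recursing at 1 carrying 2'.
Intended log window:
  5: combined inputs 8 / 2
  6: recursing at 2 carrying 0
  7: recursing at 1 carrying 2
Execution walk:
  clip_value([8, 5, 8, 8, 2]) -> 8  [called from merge_totals, line 18]
  rate_window(0, 2) -> 2  [called from rate_window, line 5]
  rate_window(1, 4) -> 2  [called from rate_window, line 5]
  rate_window(2, 0) -> 2  [called from merge_totals, line 21]
  merge_totals([8, 5, 8, 8, 2]) -> 2  [called from main, line 27]
Log origin:
  1: from main, line 26
  2: from merge_totals, line 17
  3: from clip_value, line 8
  4: from clip_value, line 13
  5: from merge_totals, line 20
  6: from rate_window, line 4
  7: from rate_window, line 4
A correct fix: line 5: replace `top + top` with `quota + top`.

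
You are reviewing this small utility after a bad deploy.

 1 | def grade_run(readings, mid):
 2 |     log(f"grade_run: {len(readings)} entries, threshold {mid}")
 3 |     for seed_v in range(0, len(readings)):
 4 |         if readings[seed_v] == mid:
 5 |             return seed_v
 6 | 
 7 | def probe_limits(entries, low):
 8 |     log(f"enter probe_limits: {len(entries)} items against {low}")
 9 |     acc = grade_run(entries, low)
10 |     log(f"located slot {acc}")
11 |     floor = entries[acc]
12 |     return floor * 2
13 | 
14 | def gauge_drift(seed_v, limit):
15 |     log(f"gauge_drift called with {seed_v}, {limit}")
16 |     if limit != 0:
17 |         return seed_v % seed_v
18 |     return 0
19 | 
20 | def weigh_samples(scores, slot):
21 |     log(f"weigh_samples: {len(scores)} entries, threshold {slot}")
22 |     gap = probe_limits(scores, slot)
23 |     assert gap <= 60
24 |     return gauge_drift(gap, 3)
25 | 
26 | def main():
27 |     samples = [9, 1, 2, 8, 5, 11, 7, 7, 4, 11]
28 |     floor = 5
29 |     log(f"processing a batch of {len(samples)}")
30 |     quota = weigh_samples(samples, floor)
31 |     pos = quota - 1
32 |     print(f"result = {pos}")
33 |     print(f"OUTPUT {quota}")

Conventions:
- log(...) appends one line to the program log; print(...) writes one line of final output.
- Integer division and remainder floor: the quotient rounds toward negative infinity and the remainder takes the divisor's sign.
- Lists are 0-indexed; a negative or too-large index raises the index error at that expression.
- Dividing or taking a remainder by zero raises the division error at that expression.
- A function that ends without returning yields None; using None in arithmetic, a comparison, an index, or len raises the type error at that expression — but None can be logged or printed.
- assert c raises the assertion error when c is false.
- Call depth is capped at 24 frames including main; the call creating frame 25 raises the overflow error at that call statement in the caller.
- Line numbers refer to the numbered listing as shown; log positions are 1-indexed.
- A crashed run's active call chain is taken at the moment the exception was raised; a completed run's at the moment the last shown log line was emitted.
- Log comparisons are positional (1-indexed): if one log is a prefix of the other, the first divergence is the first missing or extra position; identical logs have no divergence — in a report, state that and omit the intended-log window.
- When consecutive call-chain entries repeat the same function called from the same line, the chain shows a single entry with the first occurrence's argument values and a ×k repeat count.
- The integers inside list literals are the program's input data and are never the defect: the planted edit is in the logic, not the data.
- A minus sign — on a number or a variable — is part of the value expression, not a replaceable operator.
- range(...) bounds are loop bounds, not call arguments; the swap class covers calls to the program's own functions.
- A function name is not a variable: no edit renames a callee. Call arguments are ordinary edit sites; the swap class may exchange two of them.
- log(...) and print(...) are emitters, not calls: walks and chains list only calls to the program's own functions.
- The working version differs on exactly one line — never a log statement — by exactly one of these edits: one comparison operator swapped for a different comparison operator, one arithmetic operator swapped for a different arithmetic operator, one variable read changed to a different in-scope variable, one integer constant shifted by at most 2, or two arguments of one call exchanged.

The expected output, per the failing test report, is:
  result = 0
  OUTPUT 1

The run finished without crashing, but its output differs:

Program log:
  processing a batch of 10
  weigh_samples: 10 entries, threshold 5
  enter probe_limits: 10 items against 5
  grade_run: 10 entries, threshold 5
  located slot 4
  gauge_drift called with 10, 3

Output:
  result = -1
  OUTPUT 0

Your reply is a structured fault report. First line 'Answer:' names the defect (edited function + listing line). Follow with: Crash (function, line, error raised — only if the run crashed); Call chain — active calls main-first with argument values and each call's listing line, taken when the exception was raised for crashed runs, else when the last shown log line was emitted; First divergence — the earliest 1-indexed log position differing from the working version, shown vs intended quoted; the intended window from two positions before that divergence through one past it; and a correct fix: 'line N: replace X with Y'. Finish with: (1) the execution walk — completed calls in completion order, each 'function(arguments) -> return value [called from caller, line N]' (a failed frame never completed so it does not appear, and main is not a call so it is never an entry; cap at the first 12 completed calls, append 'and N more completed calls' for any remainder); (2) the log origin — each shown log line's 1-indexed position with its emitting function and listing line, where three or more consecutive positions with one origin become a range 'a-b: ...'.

Answer: the defect is in gauge_drift at line 17.
Core observation: The logs agree in full; only the final output differs.
Call chain: main -> weigh_samples([9, 1, 2, 8, 5, 11, 7, 7, 4, 11], 5) (called at line 30) -> gauge_drift(10, 3) (called at line 24).
First divergence: none; the two logs match at every position.
Execution walk:
  grade_run([9, 1, 2, 8, 5, 11, 7, 7, 4, 11], 5) -> 4  [called from probe_limits, line 9]
  probe_limits([9, 1, 2, 8, 5, 11, 7, 7, 4, 11], 5) -> 10  [called from weigh_samples, line 22]
  gauge_drift(10, 3) -> 0  [called from weigh_samples, line 24]
  weigh_samples([9, 1, 2, 8, 5, 11, 7, 7, 4, 11], 5) -> 0  [called from main, line 30]
Origin of each log line:
  1: from main, line 29
  2: from weigh_samples, line 21
  3: from probe_limits, line 8
  4: from grade_run, line 2
  5: from probe_limits, line 10
  6: from gauge_drift, line 15
A correct fix: line 17: replace `seed_v % seed_v` with `seed_v % limit`.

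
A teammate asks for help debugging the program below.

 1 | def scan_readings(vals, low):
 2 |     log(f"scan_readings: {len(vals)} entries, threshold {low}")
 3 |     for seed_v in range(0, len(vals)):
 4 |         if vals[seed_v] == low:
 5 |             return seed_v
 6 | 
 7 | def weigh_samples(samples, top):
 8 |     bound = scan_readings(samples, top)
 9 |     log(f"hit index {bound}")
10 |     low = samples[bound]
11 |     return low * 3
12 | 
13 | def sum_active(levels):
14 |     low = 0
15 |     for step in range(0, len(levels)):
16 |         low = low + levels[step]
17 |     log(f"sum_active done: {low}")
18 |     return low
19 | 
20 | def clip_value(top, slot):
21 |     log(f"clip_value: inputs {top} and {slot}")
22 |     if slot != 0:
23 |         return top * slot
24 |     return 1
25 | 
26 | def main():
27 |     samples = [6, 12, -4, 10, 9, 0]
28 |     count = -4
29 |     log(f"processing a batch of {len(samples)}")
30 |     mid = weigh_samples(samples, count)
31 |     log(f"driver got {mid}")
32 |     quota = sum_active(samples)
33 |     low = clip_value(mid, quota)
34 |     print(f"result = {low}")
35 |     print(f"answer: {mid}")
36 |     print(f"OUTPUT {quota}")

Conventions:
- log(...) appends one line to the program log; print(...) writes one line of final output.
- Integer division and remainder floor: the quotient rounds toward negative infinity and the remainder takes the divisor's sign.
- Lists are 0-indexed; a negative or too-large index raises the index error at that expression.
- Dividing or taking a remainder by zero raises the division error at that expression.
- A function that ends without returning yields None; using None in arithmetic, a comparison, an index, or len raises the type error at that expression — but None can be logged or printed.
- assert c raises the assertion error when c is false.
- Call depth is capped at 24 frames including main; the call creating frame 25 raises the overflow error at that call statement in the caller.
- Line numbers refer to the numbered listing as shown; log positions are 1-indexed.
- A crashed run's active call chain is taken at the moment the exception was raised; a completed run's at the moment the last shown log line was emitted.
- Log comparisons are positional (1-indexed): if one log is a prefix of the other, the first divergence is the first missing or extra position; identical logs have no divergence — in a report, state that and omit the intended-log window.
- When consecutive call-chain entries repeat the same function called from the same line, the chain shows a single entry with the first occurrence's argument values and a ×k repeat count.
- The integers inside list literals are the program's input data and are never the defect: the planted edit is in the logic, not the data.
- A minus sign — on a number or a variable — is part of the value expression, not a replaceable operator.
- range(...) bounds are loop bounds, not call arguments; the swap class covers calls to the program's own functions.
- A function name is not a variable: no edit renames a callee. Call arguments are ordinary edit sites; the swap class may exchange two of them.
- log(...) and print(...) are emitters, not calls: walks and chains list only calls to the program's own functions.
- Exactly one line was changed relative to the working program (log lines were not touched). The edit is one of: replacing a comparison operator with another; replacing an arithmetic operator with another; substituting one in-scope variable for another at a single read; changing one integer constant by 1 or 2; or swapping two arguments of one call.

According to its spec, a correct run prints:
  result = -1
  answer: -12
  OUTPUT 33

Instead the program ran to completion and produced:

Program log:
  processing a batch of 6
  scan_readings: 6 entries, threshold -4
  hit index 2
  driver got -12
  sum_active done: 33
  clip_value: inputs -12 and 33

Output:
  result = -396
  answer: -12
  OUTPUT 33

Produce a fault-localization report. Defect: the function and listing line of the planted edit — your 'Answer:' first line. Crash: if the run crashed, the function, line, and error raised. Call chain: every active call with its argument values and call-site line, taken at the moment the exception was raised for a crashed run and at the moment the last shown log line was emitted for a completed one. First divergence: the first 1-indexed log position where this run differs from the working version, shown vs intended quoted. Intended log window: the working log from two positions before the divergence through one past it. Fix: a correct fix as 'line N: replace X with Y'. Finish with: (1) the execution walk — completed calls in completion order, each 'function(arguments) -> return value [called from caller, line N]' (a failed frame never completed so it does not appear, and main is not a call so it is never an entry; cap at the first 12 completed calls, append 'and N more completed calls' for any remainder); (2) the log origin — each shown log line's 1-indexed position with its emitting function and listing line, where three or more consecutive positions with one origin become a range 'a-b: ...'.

Answer: the defect is in clip_value at line 23.
Key fact: No log line changed; the fault shows up purely in the output.
Call chain: main -> clip_value(-12, 33) (called at line 33).
First divergence: none — the logs agree in full.
Execution walk:
  scan_readings([6, 12, -4, 10, 9, 0], -4) -> 2  [called from weigh_samples, line 8]
  weigh_samples([6, 12, -4, 10, 9, 0], -4) -> -12  [called from main, line 30]
  sum_active([6, 12, -4, 10, 9, 0]) -> 33  [called from main, line 32]
  clip_value(-12, 33) -> -396  [called from main, line 33]
Log line origins:
  1: emitted by main (line 29)
  2: emitted by scan_readings (line 2)
  3: emitted by weigh_samples (line 9)
  4: emitted by main (line 31)
  5: emitted by sum_active (line 17)
  6: emitted by clip_value (line 21)
A correct fix: line 23: replace `*` with `//`.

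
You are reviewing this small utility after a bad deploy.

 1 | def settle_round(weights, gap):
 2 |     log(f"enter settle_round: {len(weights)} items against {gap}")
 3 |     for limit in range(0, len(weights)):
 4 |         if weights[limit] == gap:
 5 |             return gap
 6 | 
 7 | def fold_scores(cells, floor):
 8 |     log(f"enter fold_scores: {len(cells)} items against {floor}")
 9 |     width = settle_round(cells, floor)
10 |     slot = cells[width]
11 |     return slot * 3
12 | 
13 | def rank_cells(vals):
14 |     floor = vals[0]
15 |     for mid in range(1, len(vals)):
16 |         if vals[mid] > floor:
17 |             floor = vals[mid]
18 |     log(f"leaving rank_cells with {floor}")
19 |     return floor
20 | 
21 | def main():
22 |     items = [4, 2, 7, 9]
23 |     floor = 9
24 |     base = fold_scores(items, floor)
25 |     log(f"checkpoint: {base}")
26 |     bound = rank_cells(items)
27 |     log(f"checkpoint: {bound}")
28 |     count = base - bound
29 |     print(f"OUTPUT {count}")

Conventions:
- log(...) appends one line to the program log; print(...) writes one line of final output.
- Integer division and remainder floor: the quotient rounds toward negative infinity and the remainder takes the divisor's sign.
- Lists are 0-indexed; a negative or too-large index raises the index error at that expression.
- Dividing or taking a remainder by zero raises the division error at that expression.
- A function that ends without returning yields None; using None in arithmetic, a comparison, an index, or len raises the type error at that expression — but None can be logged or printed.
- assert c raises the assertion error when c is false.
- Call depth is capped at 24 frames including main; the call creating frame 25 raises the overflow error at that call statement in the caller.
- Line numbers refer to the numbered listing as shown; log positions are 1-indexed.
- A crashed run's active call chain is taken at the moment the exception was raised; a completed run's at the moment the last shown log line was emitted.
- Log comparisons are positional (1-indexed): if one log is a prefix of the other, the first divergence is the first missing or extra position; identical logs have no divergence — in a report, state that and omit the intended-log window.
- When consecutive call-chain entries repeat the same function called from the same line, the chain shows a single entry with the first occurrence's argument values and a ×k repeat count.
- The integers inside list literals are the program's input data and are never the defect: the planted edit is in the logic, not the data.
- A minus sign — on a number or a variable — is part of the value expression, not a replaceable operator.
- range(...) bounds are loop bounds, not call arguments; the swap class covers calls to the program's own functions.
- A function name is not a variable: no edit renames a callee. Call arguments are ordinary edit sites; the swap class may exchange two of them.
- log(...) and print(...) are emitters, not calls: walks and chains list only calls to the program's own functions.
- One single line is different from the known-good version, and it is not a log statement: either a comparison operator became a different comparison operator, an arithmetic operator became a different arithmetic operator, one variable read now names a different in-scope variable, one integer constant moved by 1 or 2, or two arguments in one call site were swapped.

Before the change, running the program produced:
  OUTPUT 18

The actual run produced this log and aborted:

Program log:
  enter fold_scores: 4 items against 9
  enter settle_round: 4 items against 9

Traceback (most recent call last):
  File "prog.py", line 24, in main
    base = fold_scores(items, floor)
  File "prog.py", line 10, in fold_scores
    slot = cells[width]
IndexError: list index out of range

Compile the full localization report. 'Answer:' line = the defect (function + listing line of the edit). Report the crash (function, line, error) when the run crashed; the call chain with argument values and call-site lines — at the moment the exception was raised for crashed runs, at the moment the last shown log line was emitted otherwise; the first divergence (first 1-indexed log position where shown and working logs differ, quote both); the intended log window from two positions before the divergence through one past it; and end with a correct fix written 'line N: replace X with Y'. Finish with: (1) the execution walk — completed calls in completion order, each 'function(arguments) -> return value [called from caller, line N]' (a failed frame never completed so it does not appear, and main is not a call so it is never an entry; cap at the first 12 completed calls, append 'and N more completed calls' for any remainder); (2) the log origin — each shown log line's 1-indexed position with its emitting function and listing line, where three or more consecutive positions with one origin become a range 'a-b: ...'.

Answer: the defect is in settle_round at line 5.
Core observation: A complete run would log 'checkpoint: 27' next, but this one stopped at 2 lines.
Crash: fold_scores, line 10, IndexError.
Call chain: main -> fold_scores([4, 2, 7, 9], 9) (called at line 24).
First divergence: position 3 — after 2 matching lines the faulty run goes silent; intended next line 'checkpoint: 27'.
Intended log window:
  1: enter fold_scores: 4 items against 9
  2: enter settle_round: 4 items against 9
  3: checkpoint: 27
  4: leaving rank_cells with 9
Execution walk:
  settle_round([4, 2, 7, 9], 9) -> 9  [called from fold_scores, line 9]
Origin of each log line:
  1: logged in fold_scores at line 8
  2: logged in settle_round at line 2
A correct fix: line 5: replace `gap` with `limit`.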